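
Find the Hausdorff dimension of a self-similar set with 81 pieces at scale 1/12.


For a self-similar set with N copies scaled by 1/r:
dim_H = log(N)/log(r) = log(81)/log(12)
= 4.394449/2.484907
= 1.768456


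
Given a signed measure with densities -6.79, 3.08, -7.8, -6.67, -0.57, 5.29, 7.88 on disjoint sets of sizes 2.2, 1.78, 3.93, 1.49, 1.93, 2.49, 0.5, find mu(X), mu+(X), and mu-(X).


Step 1: Compute signed measure on each set:
  Set 1: -6.79 * 2.2 = -14.938
  Set 2: 3.08 * 1.78 = 5.4824
  Set 3: -7.8 * 3.93 = -30.654
  Set 4: -6.67 * 1.49 = -9.9383
  Set 5: -0.57 * 1.93 = -1.1001
  Set 6: 5.29 * 2.49 = 13.1721
  Set 7: 7.88 * 0.5 = 3.94
Step 2: Total signed measure = (-14.938) + (5.4824) + (-30.654) + (-9.9383) + (-1.1001) + (13.1721) + (3.94)
     = -34.0359
Step 3: Positive part mu+(X) = sum of positive contributions = 22.5945
Step 4: Negative part mu-(X) = |sum of negative contributions| = 56.6304


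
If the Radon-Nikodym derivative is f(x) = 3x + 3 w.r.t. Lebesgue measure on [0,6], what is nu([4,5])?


nu(A) = integral_A (dnu/dmu) dmu = integral_4^5 (3x + 3) dx
Step 1: Antiderivative F(x) = (3/2)x^2 + 3x
Step 2: F(5) = (3/2)*5^2 + 3*5 = 37.5 + 15 = 52.5
Step 3: F(4) = (3/2)*4^2 + 3*4 = 24 + 12 = 36
Step 4: nu([4,5]) = F(5) - F(4) = 52.5 - 36 = 16.5


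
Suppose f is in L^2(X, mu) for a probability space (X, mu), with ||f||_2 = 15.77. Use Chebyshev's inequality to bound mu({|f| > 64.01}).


Chebyshev/Markov inequality: mu(|f| > eps) <= (||f||_p / eps)^p
Step 1: ||f||_2 / eps = 15.77 / 64.01 = 0.246368
Step 2: Raise to power p = 2:
  (0.246368)^2 = 0.060697
Step 3: Therefore mu(|f| > 64.01) <= 0.060697


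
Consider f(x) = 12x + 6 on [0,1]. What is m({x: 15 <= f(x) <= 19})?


f^(-1)([15, 19]) = {x : 15 <= 12x + 6 <= 19}
Solving: (15 - 6)/12 <= x <= (19 - 6)/12
= [0.75, 1.083333]
Intersecting with [0,1]: [0.75, 1]
Measure = 1 - 0.75 = 0.25


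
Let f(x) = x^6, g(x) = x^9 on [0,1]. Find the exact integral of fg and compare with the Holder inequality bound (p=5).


Step 1: Exact integral of f*g = integral(x^15, 0, 1) = 1/16
     = 0.0625
Step 2: Holder bound with p=5, q=1.25:
  ||f||_p = (integral x^30 dx)^(1/5) = (1/31)^(1/5) = 0.503185
  ||g||_q = (integral x^11.25 dx)^(1/1.25) = (1/12.25)^(1/1.25) = 0.134738
Step 3: Holder bound = ||f||_p * ||g||_q = 0.503185 * 0.134738 = 0.067798
Verification: 0.0625 <= 0.067798 (Holder holds)


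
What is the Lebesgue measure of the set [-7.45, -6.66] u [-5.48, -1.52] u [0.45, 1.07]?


For pairwise disjoint intervals, m(union) = sum of lengths.
= (-6.66 - -7.45) + (-1.52 - -5.48) + (1.07 - 0.45)
= 0.79 + 3.96 + 0.62
= 5.37


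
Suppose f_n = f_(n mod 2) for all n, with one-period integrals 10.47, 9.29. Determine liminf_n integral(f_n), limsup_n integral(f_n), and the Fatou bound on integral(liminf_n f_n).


The sequence (integral(f_n)) is periodic with period 2, repeating the values 10.47, 9.29 indefinitely.
Step 1: For a periodic sequence, every tail (a_m, a_(m+1), ...) contains all 2 period values infinitely often.
Step 2: Hence inf of every tail = min of the period values = min(10.47, 9.29) = 9.29.
        liminf_n integral(f_n) = sup over m of (inf of tail from m) = 9.29.
Step 3: Similarly sup of every tail = max of the period values = 10.47.
        limsup_n integral(f_n) = 10.47.
Step 4: Fatou's lemma: integral(liminf_n f_n) <= liminf_n integral(f_n) = 9.29.
        So the integral of the pointwise liminf is at most 9.29.


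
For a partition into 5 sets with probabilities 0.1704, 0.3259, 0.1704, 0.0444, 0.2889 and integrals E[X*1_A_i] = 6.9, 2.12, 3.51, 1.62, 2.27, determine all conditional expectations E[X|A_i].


For each cell A_i: E[X|A_i] = E[X*1_A_i] / P(A_i)
Step 1: E[X|A_1] = 6.9 / 0.1704 = 40.492958
Step 2: E[X|A_2] = 2.12 / 0.3259 = 6.505063
Step 3: E[X|A_3] = 3.51 / 0.1704 = 20.598592
Step 4: E[X|A_4] = 1.62 / 0.0444 = 36.486486
Step 5: E[X|A_5] = 2.27 / 0.2889 = 7.85739
Verification: E[X] = sum E[X*1_A_i] = 6.9 + 2.12 + 3.51 + 1.62 + 2.27 = 16.42


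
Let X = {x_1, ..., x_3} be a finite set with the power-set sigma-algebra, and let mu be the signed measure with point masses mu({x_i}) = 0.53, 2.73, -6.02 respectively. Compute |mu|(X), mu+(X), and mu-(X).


Step 1: Every measurable set is a union of atoms (the cells / points), so a Hahn decomposition is
  obtained by grouping atoms by sign: P = union of atoms with mu > 0, N = union of the remaining atoms.
  Atoms in P (indices): 1, 2;  atoms in N (indices): 3
  Positive values: 0.53, 2.73
  Negative values: -6.02
Step 2: mu+(X) = mu(P) = sum of positive atom values = 3.26
Step 3: mu-(X) = -mu(N) = sum of |negative atom values| = 6.02
Step 4: |mu|(X) = mu+(X) + mu-(X) = 3.26 + 6.02 = 9.28


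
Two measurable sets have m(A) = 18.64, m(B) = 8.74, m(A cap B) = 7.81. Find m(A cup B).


By inclusion-exclusion: m(A u B) = m(A) + m(B) - m(A n B)
= 18.64 + 8.74 - 7.81
= 19.57


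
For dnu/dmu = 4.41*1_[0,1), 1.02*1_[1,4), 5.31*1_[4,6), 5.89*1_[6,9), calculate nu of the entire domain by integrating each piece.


Integrate each piece of the Radon-Nikodym derivative:
Step 1: integral_0^1 4.41 dx = 4.41*(1-0) = 4.41*1 = 4.41
Step 2: integral_1^4 1.02 dx = 1.02*(4-1) = 1.02*3 = 3.06
Step 3: integral_4^6 5.31 dx = 5.31*(6-4) = 5.31*2 = 10.62
Step 4: integral_6^9 5.89 dx = 5.89*(9-6) = 5.89*3 = 17.67
Total: 4.41 + 3.06 + 10.62 + 17.67 = 35.76


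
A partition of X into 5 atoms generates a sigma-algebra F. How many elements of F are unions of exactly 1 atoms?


Each element of F is a union of some subset of the 5 atoms.
Elements that are unions of exactly 1 atoms correspond to 1-element subsets of the 5 atoms.
Count = C(5, 1) = 5! / (1! * 4!) = 5.


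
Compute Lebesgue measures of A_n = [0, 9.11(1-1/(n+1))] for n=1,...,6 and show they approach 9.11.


By continuity of measure from below: if A_n increases to A, then m(A_n) -> m(A).
Here A = [0, 9.11], so m(A) = 9.11
Step 1: a_1 = 9.11*(1 - 1/2) = 4.555, m(A_1) = 4.555
Step 2: a_2 = 9.11*(1 - 1/3) = 6.0733, m(A_2) = 6.0733
Step 3: a_3 = 9.11*(1 - 1/4) = 6.8325, m(A_3) = 6.8325
Step 4: a_4 = 9.11*(1 - 1/5) = 7.288, m(A_4) = 7.288
Step 5: a_5 = 9.11*(1 - 1/6) = 7.5917, m(A_5) = 7.5917
Step 6: a_6 = 9.11*(1 - 1/7) = 7.8086, m(A_6) = 7.8086
Limit: m(A_n) -> m([0,9.11]) = 9.11


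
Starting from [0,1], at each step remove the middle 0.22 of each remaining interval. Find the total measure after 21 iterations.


Step 1: At each step, fraction remaining = 1 - 0.22 = 0.78
Step 2: After 21 steps, measure = (0.78)^21
Result = 0.00542


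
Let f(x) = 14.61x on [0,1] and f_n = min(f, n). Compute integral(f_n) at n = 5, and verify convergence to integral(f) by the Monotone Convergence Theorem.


f(x) = 14.61x on [0,1]; f_n(x) = min(14.61x, n). At n = 5:
Step 1: f(x) reaches 5 at x = 5/14.61 = 0.342231
Step 2: integral(f_5) = integral(14.61x, 0, 0.342231) + integral(5, 0.342231, 1)
       = 14.61*0.342231^2/2 + 5*(1 - 0.342231)
       = 0.855578 + 3.288843
       = 4.144422
Step 3: As n -> infinity, f_n increases to f, so by MCT integral(f_n) -> integral(f) = 14.61/2 = 7.305.
Convergence: integral(f_5) = 4.144422 -> 7.305 as n -> infinity


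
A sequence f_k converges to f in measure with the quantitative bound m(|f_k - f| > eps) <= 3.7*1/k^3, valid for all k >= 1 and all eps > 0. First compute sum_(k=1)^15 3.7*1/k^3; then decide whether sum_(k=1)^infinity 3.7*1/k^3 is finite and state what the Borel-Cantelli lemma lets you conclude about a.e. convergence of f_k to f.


Step 1: List the terms 3.7*1/k^3 for k = 1 to 15:
  k=1: 3.7
  k=2: 0.4625
  k=3: 0.137037
  k=4: 0.057813
  k=5: 0.0296
  k=6: 0.01713
  k=7: 0.010787
  k=8: 0.007227
  k=9: 0.005075
  k=10: 0.0037
  k=11: 0.00278
  k=12: 0.002141
  k=13: 0.001684
  k=14: 0.001348
  k=15: 0.001096
Step 2: Partial sum = 3.7 + 0.4625 + 0.137037 + 0.057813 + 0.0296 + 0.01713 + 0.010787 + 0.007227 + 0.005075 + 0.0037 + 0.00278 + 0.002141 + 0.001684 + 0.001348 + 0.001096
     = 4.439918
Step 3: The full series sum_(k>=1) 3.7*1/k^3 converges (p-series with p = 3 > 1; a constant multiple of a convergent series converges).
Step 4: Fix eps > 0. Since sum_k m(|f_k - f| > eps) < infinity, the Borel-Cantelli lemma gives
        m(limsup_k {|f_k - f| > eps}) = 0, i.e. for a.e. x, |f_k(x) - f(x)| <= eps for all large k.
        Applying this with eps = 1/j for j = 1, 2, ... and intersecting the countably many full-measure sets,
        for a.e. x we get limsup_k |f_k(x) - f(x)| <= 1/j for every j, hence f_k -> f almost everywhere.
Conclusion: series converges; Borel-Cantelli yields f_k -> f a.e.


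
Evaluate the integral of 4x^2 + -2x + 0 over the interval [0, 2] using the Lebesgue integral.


The Lebesgue integral of a Riemann-integrable function agrees with the Riemann integral.
Antiderivative F(x) = (4/3)x^3 + (-2/2)x^2 + 0x
F(2) = (4/3)*2^3 + (-2/2)*2^2 + 0*2
     = (4/3)*8 + (-2/2)*4 + 0*2
     = 10.666667 + -4 + 0
     = 6.666667
F(0) = 0.0
Integral = F(2) - F(0) = 6.666667 - 0.0 = 6.666667


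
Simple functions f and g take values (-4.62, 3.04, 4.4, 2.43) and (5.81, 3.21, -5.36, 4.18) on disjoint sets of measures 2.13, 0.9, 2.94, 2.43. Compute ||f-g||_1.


Step 1: Compute differences f_i - g_i:
  -4.62 - 5.81 = -10.43
  3.04 - 3.21 = -0.17
  4.4 - -5.36 = 9.76
  2.43 - 4.18 = -1.75
Step 2: Compute |diff|^1 * measure for each set:
  |-10.43|^1 * 2.13 = 10.43 * 2.13 = 22.2159
  |-0.17|^1 * 0.9 = 0.17 * 0.9 = 0.153
  |9.76|^1 * 2.94 = 9.76 * 2.94 = 28.6944
  |-1.75|^1 * 2.43 = 1.75 * 2.43 = 4.2525
Step 3: Sum = 55.3158
Step 4: ||f-g||_1 = (55.3158)^(1/1) = 55.3158


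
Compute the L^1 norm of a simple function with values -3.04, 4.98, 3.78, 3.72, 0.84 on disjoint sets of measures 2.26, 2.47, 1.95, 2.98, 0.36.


Step 1: Compute |f_i|^1 for each value:
  |-3.04|^1 = 3.04
  |4.98|^1 = 4.98
  |3.78|^1 = 3.78
  |3.72|^1 = 3.72
  |0.84|^1 = 0.84
Step 2: Multiply by measures and sum:
  3.04 * 2.26 = 6.8704
  4.98 * 2.47 = 12.3006
  3.78 * 1.95 = 7.371
  3.72 * 2.98 = 11.0856
  0.84 * 0.36 = 0.3024
Sum = 6.8704 + 12.3006 + 7.371 + 11.0856 + 0.3024 = 37.93
Step 3: Take the p-th root:
||f||_1 = (37.93)^(1/1) = 37.93


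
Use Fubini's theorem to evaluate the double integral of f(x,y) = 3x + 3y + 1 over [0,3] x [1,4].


By Fubini, integrate in x first, then y.
Step 1: Fix y, integrate over x in [0,3]:
  integral(3x + 3y + 1, x=0..3)
  = 3*(3^2 - 0^2)/2 + (3y + 1)*(3 - 0)
  = 13.5 + (3y + 1)*3
  = 13.5 + 9y + 3
  = 16.5 + 9y
Step 2: Integrate over y in [1,4]:
  integral(16.5 + 9y, y=1..4)
  = 16.5*3 + 9*(4^2 - 1^2)/2
  = 49.5 + 67.5
  = 117


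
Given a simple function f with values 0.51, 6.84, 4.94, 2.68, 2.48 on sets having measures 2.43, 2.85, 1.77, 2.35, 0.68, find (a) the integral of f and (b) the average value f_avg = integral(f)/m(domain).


Step 1: Integral = sum(value_i * measure_i)
= 0.51*2.43 + 6.84*2.85 + 4.94*1.77 + 2.68*2.35 + 2.48*0.68
= 1.2393 + 19.494 + 8.7438 + 6.298 + 1.6864
= 37.4615
Step 2: Total measure of domain = 2.43 + 2.85 + 1.77 + 2.35 + 0.68 = 10.08
Step 3: Average value = 37.4615 / 10.08 = 3.716419


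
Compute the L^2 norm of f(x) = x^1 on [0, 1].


Step 1: ||f||_2 = (integral_0^1 |x^1|^2 dx)^(1/2)
     = (integral_0^1 x^2 dx)^(1/2)
Step 2: integral_0^1 x^2 dx = [x^3/(3)] from 0 to 1 = 1^3/3
     = 1/3 = 0.333333
Step 3: ||f||_2 = (0.333333)^(1/2) = 0.57735


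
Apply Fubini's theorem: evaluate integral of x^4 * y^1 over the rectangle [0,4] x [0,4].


By Fubini's theorem, the double integral factors as a product of single integrals:
Step 1: integral_0^4 x^4 dx = [x^5/5] from 0 to 4
     = 4^5/5 = 204.8
Step 2: integral_0^4 y^1 dy = [y^2/2] from 0 to 4
     = 4^2/2 = 8
Step 3: Double integral = 204.8 * 8 = 1638.4


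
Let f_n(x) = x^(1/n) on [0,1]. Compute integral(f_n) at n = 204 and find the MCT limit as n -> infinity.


At n = 204: f_204(x) = x^(1/204).
Step 1: integral(x^(1/204), 0, 1) = [x^(1/204+1) / (1/204+1)] from 0 to 1
     = 1 / (1/204 + 1) = 1 / ((204+1)/204) = 204/(204+1)
     = 204/205 = 0.995122
Step 2: As n -> infinity, f_n(x) = x^(1/n) -> 1 for x in (0,1], and f_n is increasing in n.
By MCT, lim_n integral(f_n) = integral(lim_n f_n) = integral(1, 0, 1) = 1.
Step 3: Verify convergence: 204/205 = 0.995122 -> 1


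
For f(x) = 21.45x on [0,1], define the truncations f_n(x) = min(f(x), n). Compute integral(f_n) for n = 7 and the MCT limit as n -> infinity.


f(x) = 21.45x on [0,1]; f_n(x) = min(21.45x, n). At n = 7:
Step 1: f(x) reaches 7 at x = 7/21.45 = 0.32634
Step 2: integral(f_7) = integral(21.45x, 0, 0.32634) + integral(7, 0.32634, 1)
       = 21.45*0.32634^2/2 + 7*(1 - 0.32634)
       = 1.142191 + 4.715618
       = 5.857809
Step 3: As n -> infinity, f_n increases to f, so by MCT integral(f_n) -> integral(f) = 21.45/2 = 10.725.
Convergence: integral(f_7) = 5.857809 -> 10.725 as n -> infinity


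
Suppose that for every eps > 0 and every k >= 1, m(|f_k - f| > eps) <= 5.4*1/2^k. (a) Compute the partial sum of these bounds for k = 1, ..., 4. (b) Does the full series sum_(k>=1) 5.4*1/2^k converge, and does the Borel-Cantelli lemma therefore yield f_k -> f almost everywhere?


Step 1: List the terms 5.4*1/2^k for k = 1 to 4:
  k=1: 2.7
  k=2: 1.35
  k=3: 0.675
  k=4: 0.3375
Step 2: Partial sum = 2.7 + 1.35 + 0.675 + 0.3375
     = 5.0625
Step 3: The full series sum_(k>=1) 5.4*1/2^k converges (geometric series with ratio 1/2 < 1; a constant multiple of a convergent series converges).
Step 4: Fix eps > 0. Since sum_k m(|f_k - f| > eps) < infinity, the Borel-Cantelli lemma gives
        m(limsup_k {|f_k - f| > eps}) = 0, i.e. for a.e. x, |f_k(x) - f(x)| <= eps for all large k.
        Applying this with eps = 1/j for j = 1, 2, ... and intersecting the countably many full-measure sets,
        for a.e. x we get limsup_k |f_k(x) - f(x)| <= 1/j for every j, hence f_k -> f almost everywhere.
Conclusion: series converges; Borel-Cantelli yields f_k -> f a.e.


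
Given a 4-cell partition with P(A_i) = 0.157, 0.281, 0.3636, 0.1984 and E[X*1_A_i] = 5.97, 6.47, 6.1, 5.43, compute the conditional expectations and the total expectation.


For each cell A_i: E[X|A_i] = E[X*1_A_i] / P(A_i)
Step 1: E[X|A_1] = 5.97 / 0.157 = 38.025478
Step 2: E[X|A_2] = 6.47 / 0.281 = 23.024911
Step 3: E[X|A_3] = 6.1 / 0.3636 = 16.776678
Step 4: E[X|A_4] = 5.43 / 0.1984 = 27.368952
Verification: E[X] = sum E[X*1_A_i] = 5.97 + 6.47 + 6.1 + 5.43 = 23.97


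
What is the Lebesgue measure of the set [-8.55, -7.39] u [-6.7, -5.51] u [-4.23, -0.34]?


For pairwise disjoint intervals, m(union) = sum of lengths.
= (-7.39 - -8.55) + (-5.51 - -6.7) + (-0.34 - -4.23)
= 1.16 + 1.19 + 3.89
= 6.24


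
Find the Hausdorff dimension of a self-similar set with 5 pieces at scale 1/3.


For a self-similar set with N copies scaled by 1/r:
dim_H = log(N)/log(r) = log(5)/log(3)
= 1.609438/1.098612
= 1.464974


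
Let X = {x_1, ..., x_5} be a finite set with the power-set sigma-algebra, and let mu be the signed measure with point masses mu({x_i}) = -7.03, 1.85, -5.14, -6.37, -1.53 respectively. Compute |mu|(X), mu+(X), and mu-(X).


Step 1: Every measurable set is a union of atoms (the cells / points), so a Hahn decomposition is
  obtained by grouping atoms by sign: P = union of atoms with mu > 0, N = union of the remaining atoms.
  Atoms in P (indices): 2;  atoms in N (indices): 1, 3, 4, 5
  Positive values: 1.85
  Negative values: -7.03, -5.14, -6.37, -1.53
Step 2: mu+(X) = mu(P) = sum of positive atom values = 1.85
Step 3: mu-(X) = -mu(N) = sum of |negative atom values| = 20.07
Step 4: |mu|(X) = mu+(X) + mu-(X) = 1.85 + 20.07 = 21.92


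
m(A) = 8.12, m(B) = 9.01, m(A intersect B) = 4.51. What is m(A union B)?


By inclusion-exclusion: m(A u B) = m(A) + m(B) - m(A n B)
= 8.12 + 9.01 - 4.51
= 12.62


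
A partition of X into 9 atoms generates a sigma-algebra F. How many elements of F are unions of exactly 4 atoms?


Each element of F is a union of some subset of the 9 atoms.
Elements that are unions of exactly 4 atoms correspond to 4-element subsets of the 9 atoms.
Count = C(9, 4) = 9! / (4! * 5!) = 126.


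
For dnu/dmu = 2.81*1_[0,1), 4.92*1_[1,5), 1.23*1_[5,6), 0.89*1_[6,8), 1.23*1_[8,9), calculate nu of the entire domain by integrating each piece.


Integrate each piece of the Radon-Nikodym derivative:
Step 1: integral_0^1 2.81 dx = 2.81*(1-0) = 2.81*1 = 2.81
Step 2: integral_1^5 4.92 dx = 4.92*(5-1) = 4.92*4 = 19.68
Step 3: integral_5^6 1.23 dx = 1.23*(6-5) = 1.23*1 = 1.23
Step 4: integral_6^8 0.89 dx = 0.89*(8-6) = 0.89*2 = 1.78
Step 5: integral_8^9 1.23 dx = 1.23*(9-8) = 1.23*1 = 1.23
Total: 2.81 + 19.68 + 1.23 + 1.78 + 1.23 = 26.73


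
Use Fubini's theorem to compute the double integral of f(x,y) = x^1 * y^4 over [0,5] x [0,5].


By Fubini's theorem, the double integral factors as a product of single integrals:
Step 1: integral_0^5 x^1 dx = [x^2/2] from 0 to 5
     = 5^2/2 = 12.5
Step 2: integral_0^5 y^4 dy = [y^5/5] from 0 to 5
     = 5^5/5 = 625
Step 3: Double integral = 12.5 * 625 = 7812.5


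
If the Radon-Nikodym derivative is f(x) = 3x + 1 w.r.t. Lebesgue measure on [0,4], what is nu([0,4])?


nu(A) = integral_A (dnu/dmu) dmu = integral_0^4 (3x + 1) dx
Step 1: Antiderivative F(x) = (3/2)x^2 + 1x
Step 2: F(4) = (3/2)*4^2 + 1*4 = 24 + 4 = 28
Step 3: F(0) = (3/2)*0^2 + 1*0 = 0.0 + 0 = 0.0
Step 4: nu([0,4]) = F(4) - F(0) = 28 - 0.0 = 28


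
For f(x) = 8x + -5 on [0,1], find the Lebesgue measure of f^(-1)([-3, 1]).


f^(-1)([-3, 1]) = {x : -3 <= 8x + -5 <= 1}
Solving: (-3 - -5)/8 <= x <= (1 - -5)/8
= [0.25, 0.75]
Intersecting with [0,1]: [0.25, 0.75]
Measure = 0.75 - 0.25 = 0.5


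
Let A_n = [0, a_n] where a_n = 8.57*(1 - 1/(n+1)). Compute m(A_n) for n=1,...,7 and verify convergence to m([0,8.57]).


By continuity of measure from below: if A_n increases to A, then m(A_n) -> m(A).
Here A = [0, 8.57], so m(A) = 8.57
Step 1: a_1 = 8.57*(1 - 1/2) = 4.285, m(A_1) = 4.285
Step 2: a_2 = 8.57*(1 - 1/3) = 5.7133, m(A_2) = 5.7133
Step 3: a_3 = 8.57*(1 - 1/4) = 6.4275, m(A_3) = 6.4275
Step 4: a_4 = 8.57*(1 - 1/5) = 6.856, m(A_4) = 6.856
Step 5: a_5 = 8.57*(1 - 1/6) = 7.1417, m(A_5) = 7.1417
Step 6: a_6 = 8.57*(1 - 1/7) = 7.3457, m(A_6) = 7.3457
Step 7: a_7 = 8.57*(1 - 1/8) = 7.4988, m(A_7) = 7.4988
Limit: m(A_n) -> m([0,8.57]) = 8.57


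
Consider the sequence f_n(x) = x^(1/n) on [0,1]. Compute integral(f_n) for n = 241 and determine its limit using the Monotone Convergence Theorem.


At n = 241: f_241(x) = x^(1/241).
Step 1: integral(x^(1/241), 0, 1) = [x^(1/241+1) / (1/241+1)] from 0 to 1
     = 1 / (1/241 + 1) = 1 / ((241+1)/241) = 241/(241+1)
     = 241/242 = 0.995868
Step 2: As n -> infinity, f_n(x) = x^(1/n) -> 1 for x in (0,1], and f_n is increasing in n.
By MCT, lim_n integral(f_n) = integral(lim_n f_n) = integral(1, 0, 1) = 1.
Step 3: Verify convergence: 241/242 = 0.995868 -> 1


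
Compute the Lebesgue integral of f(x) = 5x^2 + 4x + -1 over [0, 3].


The Lebesgue integral of a Riemann-integrable function agrees with the Riemann integral.
Antiderivative F(x) = (5/3)x^3 + (4/2)x^2 + -1x
F(3) = (5/3)*3^3 + (4/2)*3^2 + -1*3
     = (5/3)*27 + (4/2)*9 + -1*3
     = 45 + 18 + -3
     = 60
F(0) = 0.0
Integral = F(3) - F(0) = 60 - 0.0 = 60


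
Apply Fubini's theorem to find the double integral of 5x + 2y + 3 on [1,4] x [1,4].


By Fubini, integrate in x first, then y.
Step 1: Fix y, integrate over x in [1,4]:
  integral(5x + 2y + 3, x=1..4)
  = 5*(4^2 - 1^2)/2 + (2y + 3)*(4 - 1)
  = 37.5 + (2y + 3)*3
  = 37.5 + 6y + 9
  = 46.5 + 6y
Step 2: Integrate over y in [1,4]:
  integral(46.5 + 6y, y=1..4)
  = 46.5*3 + 6*(4^2 - 1^2)/2
  = 139.5 + 45
  = 184.5


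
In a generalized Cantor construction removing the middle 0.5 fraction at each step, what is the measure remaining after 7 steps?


Step 1: At each step, fraction remaining = 1 - 0.5 = 0.5
Step 2: After 7 steps, measure = (0.5)^7
Result = 0.007812


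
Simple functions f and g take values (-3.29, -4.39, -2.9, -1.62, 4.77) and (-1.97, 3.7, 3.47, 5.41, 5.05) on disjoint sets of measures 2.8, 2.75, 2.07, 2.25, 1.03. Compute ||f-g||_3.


Step 1: Compute differences f_i - g_i:
  -3.29 - -1.97 = -1.32
  -4.39 - 3.7 = -8.09
  -2.9 - 3.47 = -6.37
  -1.62 - 5.41 = -7.03
  4.77 - 5.05 = -0.28
Step 2: Compute |diff|^3 * measure for each set:
  |-1.32|^3 * 2.8 = 2.299968 * 2.8 = 6.43991
  |-8.09|^3 * 2.75 = 529.475129 * 2.75 = 1456.056605
  |-6.37|^3 * 2.07 = 258.474853 * 2.07 = 535.042946
  |-7.03|^3 * 2.25 = 347.428927 * 2.25 = 781.715086
  |-0.28|^3 * 1.03 = 0.021952 * 1.03 = 0.022611
Step 3: Sum = 2779.277157
Step 4: ||f-g||_3 = (2779.277157)^(1/3) = 14.05974


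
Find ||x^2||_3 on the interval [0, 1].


Step 1: ||f||_3 = (integral_0^1 |x^2|^3 dx)^(1/3)
     = (integral_0^1 x^6 dx)^(1/3)
Step 2: integral_0^1 x^6 dx = [x^7/(7)] from 0 to 1 = 1^7/7
     = 1/7 = 0.142857
Step 3: ||f||_3 = (0.142857)^(1/3) = 0.522758


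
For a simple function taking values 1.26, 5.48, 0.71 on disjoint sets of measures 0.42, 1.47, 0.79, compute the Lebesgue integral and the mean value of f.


Step 1: Integral = sum(value_i * measure_i)
= 1.26*0.42 + 5.48*1.47 + 0.71*0.79
= 0.5292 + 8.0556 + 0.5609
= 9.1457
Step 2: Total measure of domain = 0.42 + 1.47 + 0.79 = 2.68
Step 3: Average value = 9.1457 / 2.68 = 3.412575


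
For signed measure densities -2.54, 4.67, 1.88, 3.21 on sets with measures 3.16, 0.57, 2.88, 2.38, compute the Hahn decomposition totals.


Step 1: Compute signed measure on each set:
  Set 1: -2.54 * 3.16 = -8.0264
  Set 2: 4.67 * 0.57 = 2.6619
  Set 3: 1.88 * 2.88 = 5.4144
  Set 4: 3.21 * 2.38 = 7.6398
Step 2: Total signed measure = (-8.0264) + (2.6619) + (5.4144) + (7.6398)
     = 7.6897
Step 3: Positive part mu+(X) = sum of positive contributions = 15.7161
Step 4: Negative part mu-(X) = |sum of negative contributions| = 8.0264


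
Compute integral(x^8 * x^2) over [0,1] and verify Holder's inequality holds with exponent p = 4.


Step 1: Exact integral of f*g = integral(x^10, 0, 1) = 1/11
     = 0.090909
Step 2: Holder bound with p=4, q=1.333333:
  ||f||_p = (integral x^32 dx)^(1/4) = (1/33)^(1/4) = 0.417226
  ||g||_q = (integral x^2.666667 dx)^(1/1.333333) = (1/3.666667)^(1/1.333333) = 0.377395
Step 3: Holder bound = ||f||_p * ||g||_q = 0.417226 * 0.377395 = 0.157459
Verification: 0.090909 <= 0.157459 (Holder holds)


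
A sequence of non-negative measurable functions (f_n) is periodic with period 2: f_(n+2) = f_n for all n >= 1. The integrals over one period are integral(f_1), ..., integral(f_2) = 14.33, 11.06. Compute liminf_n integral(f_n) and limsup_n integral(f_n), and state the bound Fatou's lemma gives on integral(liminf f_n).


The sequence (integral(f_n)) is periodic with period 2, repeating the values 14.33, 11.06 indefinitely.
Step 1: For a periodic sequence, every tail (a_m, a_(m+1), ...) contains all 2 period values infinitely often.
Step 2: Hence inf of every tail = min of the period values = min(14.33, 11.06) = 11.06.
        liminf_n integral(f_n) = sup over m of (inf of tail from m) = 11.06.
Step 3: Similarly sup of every tail = max of the period values = 14.33.
        limsup_n integral(f_n) = 14.33.
Step 4: Fatou's lemma: integral(liminf_n f_n) <= liminf_n integral(f_n) = 11.06.
        So the integral of the pointwise liminf is at most 11.06.


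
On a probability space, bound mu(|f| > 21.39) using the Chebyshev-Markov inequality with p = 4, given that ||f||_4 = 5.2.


Chebyshev/Markov inequality: mu(|f| > eps) <= (||f||_p / eps)^p
Step 1: ||f||_4 / eps = 5.2 / 21.39 = 0.243104
Step 2: Raise to power p = 4:
  (0.243104)^4 = 0.003493
Step 3: Therefore mu(|f| > 21.39) <= 0.003493


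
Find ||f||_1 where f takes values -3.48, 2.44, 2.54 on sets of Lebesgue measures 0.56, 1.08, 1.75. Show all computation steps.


Step 1: Compute |f_i|^1 for each value:
  |-3.48|^1 = 3.48
  |2.44|^1 = 2.44
  |2.54|^1 = 2.54
Step 2: Multiply by measures and sum:
  3.48 * 0.56 = 1.9488
  2.44 * 1.08 = 2.6352
  2.54 * 1.75 = 4.445
Sum = 1.9488 + 2.6352 + 4.445 = 9.029
Step 3: Take the p-th root:
||f||_1 = (9.029)^(1/1) = 9.029


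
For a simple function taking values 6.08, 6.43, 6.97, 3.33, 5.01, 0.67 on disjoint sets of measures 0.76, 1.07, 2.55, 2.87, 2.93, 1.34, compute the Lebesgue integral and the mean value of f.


Step 1: Integral = sum(value_i * measure_i)
= 6.08*0.76 + 6.43*1.07 + 6.97*2.55 + 3.33*2.87 + 5.01*2.93 + 0.67*1.34
= 4.6208 + 6.8801 + 17.7735 + 9.5571 + 14.6793 + 0.8978
= 54.4086
Step 2: Total measure of domain = 0.76 + 1.07 + 2.55 + 2.87 + 2.93 + 1.34 = 11.52
Step 3: Average value = 54.4086 / 11.52 = 4.722969


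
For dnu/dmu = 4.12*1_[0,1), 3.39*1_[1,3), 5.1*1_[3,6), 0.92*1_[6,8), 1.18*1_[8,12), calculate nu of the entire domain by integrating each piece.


Integrate each piece of the Radon-Nikodym derivative:
Step 1: integral_0^1 4.12 dx = 4.12*(1-0) = 4.12*1 = 4.12
Step 2: integral_1^3 3.39 dx = 3.39*(3-1) = 3.39*2 = 6.78
Step 3: integral_3^6 5.1 dx = 5.1*(6-3) = 5.1*3 = 15.3
Step 4: integral_6^8 0.92 dx = 0.92*(8-6) = 0.92*2 = 1.84
Step 5: integral_8^12 1.18 dx = 1.18*(12-8) = 1.18*4 = 4.72
Total: 4.12 + 6.78 + 15.3 + 1.84 + 4.72 = 32.76


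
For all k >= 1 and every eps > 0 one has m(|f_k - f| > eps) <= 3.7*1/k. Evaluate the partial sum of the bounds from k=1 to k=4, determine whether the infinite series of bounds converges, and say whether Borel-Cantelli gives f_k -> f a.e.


Step 1: List the terms 3.7*1/k for k = 1 to 4:
  k=1: 3.7
  k=2: 1.85
  k=3: 1.233333
  k=4: 0.925
Step 2: Partial sum = 3.7 + 1.85 + 1.233333 + 0.925
     = 7.708333
Step 3: The full series sum_(k>=1) 3.7*1/k diverges (harmonic series, p = 1; a nonzero constant multiple of a divergent series diverges).
Step 4: The (first) Borel-Cantelli lemma requires a summable sequence of measures, so it does not apply here;
        from this bound alone no conclusion about a.e. convergence can be drawn (convergence in measure still
        gives an a.e.-convergent subsequence, but not a.e. convergence of the whole sequence).
Conclusion: series diverges; Borel-Cantelli is inconclusive about a.e. convergence of f_k.


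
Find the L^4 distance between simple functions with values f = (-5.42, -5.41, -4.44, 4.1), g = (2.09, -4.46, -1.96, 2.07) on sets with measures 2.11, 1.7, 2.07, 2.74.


Step 1: Compute differences f_i - g_i:
  -5.42 - 2.09 = -7.51
  -5.41 - -4.46 = -0.95
  -4.44 - -1.96 = -2.48
  4.1 - 2.07 = 2.03
Step 2: Compute |diff|^4 * measure for each set:
  |-7.51|^4 * 2.11 = 3180.97128 * 2.11 = 6711.849401
  |-0.95|^4 * 1.7 = 0.814506 * 1.7 = 1.384661
  |-2.48|^4 * 2.07 = 37.82742 * 2.07 = 78.30276
  |2.03|^4 * 2.74 = 16.981817 * 2.74 = 46.530178
Step 3: Sum = 6838.066999
Step 4: ||f-g||_4 = (6838.066999)^(1/4) = 9.093547


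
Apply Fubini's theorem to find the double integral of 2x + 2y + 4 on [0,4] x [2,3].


By Fubini, integrate in x first, then y.
Step 1: Fix y, integrate over x in [0,4]:
  integral(2x + 2y + 4, x=0..4)
  = 2*(4^2 - 0^2)/2 + (2y + 4)*(4 - 0)
  = 16 + (2y + 4)*4
  = 16 + 8y + 16
  = 32 + 8y
Step 2: Integrate over y in [2,3]:
  integral(32 + 8y, y=2..3)
  = 32*1 + 8*(3^2 - 2^2)/2
  = 32 + 20
  = 52


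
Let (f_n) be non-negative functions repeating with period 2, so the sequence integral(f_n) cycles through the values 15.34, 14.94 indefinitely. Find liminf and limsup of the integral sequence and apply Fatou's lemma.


The sequence (integral(f_n)) is periodic with period 2, repeating the values 15.34, 14.94 indefinitely.
Step 1: For a periodic sequence, every tail (a_m, a_(m+1), ...) contains all 2 period values infinitely often.
Step 2: Hence inf of every tail = min of the period values = min(15.34, 14.94) = 14.94.
        liminf_n integral(f_n) = sup over m of (inf of tail from m) = 14.94.
Step 3: Similarly sup of every tail = max of the period values = 15.34.
        limsup_n integral(f_n) = 15.34.
Step 4: Fatou's lemma: integral(liminf_n f_n) <= liminf_n integral(f_n) = 14.94.
        So the integral of the pointwise liminf is at most 14.94.


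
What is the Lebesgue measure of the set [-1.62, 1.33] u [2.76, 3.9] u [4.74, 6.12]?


For pairwise disjoint intervals, m(union) = sum of lengths.
= (1.33 - -1.62) + (3.9 - 2.76) + (6.12 - 4.74)
= 2.95 + 1.14 + 1.38
= 5.47


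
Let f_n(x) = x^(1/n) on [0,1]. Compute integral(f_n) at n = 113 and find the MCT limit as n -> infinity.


At n = 113: f_113(x) = x^(1/113).
Step 1: integral(x^(1/113), 0, 1) = [x^(1/113+1) / (1/113+1)] from 0 to 1
     = 1 / (1/113 + 1) = 1 / ((113+1)/113) = 113/(113+1)
     = 113/114 = 0.991228
Step 2: As n -> infinity, f_n(x) = x^(1/n) -> 1 for x in (0,1], and f_n is increasing in n.
By MCT, lim_n integral(f_n) = integral(lim_n f_n) = integral(1, 0, 1) = 1.
Step 3: Verify convergence: 113/114 = 0.991228 -> 1


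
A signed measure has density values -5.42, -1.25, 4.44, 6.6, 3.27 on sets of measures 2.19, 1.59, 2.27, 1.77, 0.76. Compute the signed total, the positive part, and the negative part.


Step 1: Compute signed measure on each set:
  Set 1: -5.42 * 2.19 = -11.8698
  Set 2: -1.25 * 1.59 = -1.9875
  Set 3: 4.44 * 2.27 = 10.0788
  Set 4: 6.6 * 1.77 = 11.682
  Set 5: 3.27 * 0.76 = 2.4852
Step 2: Total signed measure = (-11.8698) + (-1.9875) + (10.0788) + (11.682) + (2.4852)
     = 10.3887
Step 3: Positive part mu+(X) = sum of positive contributions = 24.246
Step 4: Negative part mu-(X) = |sum of negative contributions| = 13.8573


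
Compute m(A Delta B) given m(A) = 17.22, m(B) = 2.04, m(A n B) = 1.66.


m(A Delta B) = m(A) + m(B) - 2*m(A n B)
= 17.22 + 2.04 - 2*1.66
= 17.22 + 2.04 - 3.32
= 15.94


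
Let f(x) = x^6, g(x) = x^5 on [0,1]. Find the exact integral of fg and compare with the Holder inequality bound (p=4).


Step 1: Exact integral of f*g = integral(x^11, 0, 1) = 1/12
     = 0.083333
Step 2: Holder bound with p=4, q=1.333333:
  ||f||_p = (integral x^24 dx)^(1/4) = (1/25)^(1/4) = 0.447214
  ||g||_q = (integral x^6.666667 dx)^(1/1.333333) = (1/7.666667)^(1/1.333333) = 0.217043
Step 3: Holder bound = ||f||_p * ||g||_q = 0.447214 * 0.217043 = 0.097064
Verification: 0.083333 <= 0.097064 (Holder holds)


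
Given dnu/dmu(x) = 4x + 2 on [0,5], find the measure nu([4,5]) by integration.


nu(A) = integral_A (dnu/dmu) dmu = integral_4^5 (4x + 2) dx
Step 1: Antiderivative F(x) = (4/2)x^2 + 2x
Step 2: F(5) = (4/2)*5^2 + 2*5 = 50 + 10 = 60
Step 3: F(4) = (4/2)*4^2 + 2*4 = 32 + 8 = 40
Step 4: nu([4,5]) = F(5) - F(4) = 60 - 40 = 20


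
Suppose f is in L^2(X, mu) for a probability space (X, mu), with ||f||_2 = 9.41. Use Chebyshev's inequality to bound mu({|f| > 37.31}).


Chebyshev/Markov inequality: mu(|f| > eps) <= (||f||_p / eps)^p
Step 1: ||f||_2 / eps = 9.41 / 37.31 = 0.252211
Step 2: Raise to power p = 2:
  (0.252211)^2 = 0.06361
Step 3: Therefore mu(|f| > 37.31) <= 0.06361


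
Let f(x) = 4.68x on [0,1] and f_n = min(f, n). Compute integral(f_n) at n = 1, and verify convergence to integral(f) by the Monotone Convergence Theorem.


f(x) = 4.68x on [0,1]; f_n(x) = min(4.68x, n). At n = 1:
Step 1: f(x) reaches 1 at x = 1/4.68 = 0.213675
Step 2: integral(f_1) = integral(4.68x, 0, 0.213675) + integral(1, 0.213675, 1)
       = 4.68*0.213675^2/2 + 1*(1 - 0.213675)
       = 0.106838 + 0.786325
       = 0.893162
Step 3: As n -> infinity, f_n increases to f, so by MCT integral(f_n) -> integral(f) = 4.68/2 = 2.34.
Convergence: integral(f_1) = 0.893162 -> 2.34 as n -> infinity


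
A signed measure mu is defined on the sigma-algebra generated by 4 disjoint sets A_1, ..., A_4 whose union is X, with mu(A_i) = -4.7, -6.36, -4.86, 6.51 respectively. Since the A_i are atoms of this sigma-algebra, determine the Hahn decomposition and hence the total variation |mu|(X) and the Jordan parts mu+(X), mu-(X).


Step 1: Every measurable set is a union of atoms (the cells / points), so a Hahn decomposition is
  obtained by grouping atoms by sign: P = union of atoms with mu > 0, N = union of the remaining atoms.
  Atoms in P (indices): 4;  atoms in N (indices): 1, 2, 3
  Positive values: 6.51
  Negative values: -4.7, -6.36, -4.86
Step 2: mu+(X) = mu(P) = sum of positive atom values = 6.51
Step 3: mu-(X) = -mu(N) = sum of |negative atom values| = 15.92
Step 4: |mu|(X) = mu+(X) + mu-(X) = 6.51 + 15.92 = 22.43


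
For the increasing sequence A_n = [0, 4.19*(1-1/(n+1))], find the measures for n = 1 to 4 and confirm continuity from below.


By continuity of measure from below: if A_n increases to A, then m(A_n) -> m(A).
Here A = [0, 4.19], so m(A) = 4.19
Step 1: a_1 = 4.19*(1 - 1/2) = 2.095, m(A_1) = 2.095
Step 2: a_2 = 4.19*(1 - 1/3) = 2.7933, m(A_2) = 2.7933
Step 3: a_3 = 4.19*(1 - 1/4) = 3.1425, m(A_3) = 3.1425
Step 4: a_4 = 4.19*(1 - 1/5) = 3.352, m(A_4) = 3.352
Limit: m(A_n) -> m([0,4.19]) = 4.19


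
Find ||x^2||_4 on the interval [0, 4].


Step 1: ||f||_4 = (integral_0^4 |x^2|^4 dx)^(1/4)
     = (integral_0^4 x^8 dx)^(1/4)
Step 2: integral_0^4 x^8 dx = [x^9/(9)] from 0 to 4 = 4^9/9
     = 262144/9 = 29127.111111
Step 3: ||f||_4 = (29127.111111)^(1/4) = 13.063945


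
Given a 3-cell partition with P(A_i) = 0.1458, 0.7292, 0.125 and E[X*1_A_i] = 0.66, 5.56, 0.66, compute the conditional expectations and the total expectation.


For each cell A_i: E[X|A_i] = E[X*1_A_i] / P(A_i)
Step 1: E[X|A_1] = 0.66 / 0.1458 = 4.526749
Step 2: E[X|A_2] = 5.56 / 0.7292 = 7.624794
Step 3: E[X|A_3] = 0.66 / 0.125 = 5.28
Verification: E[X] = sum E[X*1_A_i] = 0.66 + 5.56 + 0.66 = 6.88


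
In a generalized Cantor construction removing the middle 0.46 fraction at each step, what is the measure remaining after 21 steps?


Step 1: At each step, fraction remaining = 1 - 0.46 = 0.54
Step 2: After 21 steps, measure = (0.54)^21
Result = 2.400319e-06


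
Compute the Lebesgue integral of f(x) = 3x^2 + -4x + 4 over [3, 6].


The Lebesgue integral of a Riemann-integrable function agrees with the Riemann integral.
Antiderivative F(x) = (3/3)x^3 + (-4/2)x^2 + 4x
F(6) = (3/3)*6^3 + (-4/2)*6^2 + 4*6
     = (3/3)*216 + (-4/2)*36 + 4*6
     = 216 + -72 + 24
     = 168
F(3) = 21
Integral = F(6) - F(3) = 168 - 21 = 147


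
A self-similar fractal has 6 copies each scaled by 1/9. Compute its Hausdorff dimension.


For a self-similar set with N copies scaled by 1/r:
dim_H = log(N)/log(r) = log(6)/log(9)
= 1.791759/2.197225
= 0.815465


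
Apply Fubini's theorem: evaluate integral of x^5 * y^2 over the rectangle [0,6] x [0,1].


By Fubini's theorem, the double integral factors as a product of single integrals:
Step 1: integral_0^6 x^5 dx = [x^6/6] from 0 to 6
     = 6^6/6 = 7776
Step 2: integral_0^1 y^2 dy = [y^3/3] from 0 to 1
     = 1^3/3 = 0.333333
Step 3: Double integral = 7776 * 0.333333 = 2592


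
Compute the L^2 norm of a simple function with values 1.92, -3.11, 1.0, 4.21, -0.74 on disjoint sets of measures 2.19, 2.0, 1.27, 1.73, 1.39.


Step 1: Compute |f_i|^2 for each value:
  |1.92|^2 = 3.6864
  |-3.11|^2 = 9.6721
  |1.0|^2 = 1
  |4.21|^2 = 17.7241
  |-0.74|^2 = 0.5476
Step 2: Multiply by measures and sum:
  3.6864 * 2.19 = 8.073216
  9.6721 * 2.0 = 19.3442
  1 * 1.27 = 1.27
  17.7241 * 1.73 = 30.662693
  0.5476 * 1.39 = 0.761164
Sum = 8.073216 + 19.3442 + 1.27 + 30.662693 + 0.761164 = 60.111273
Step 3: Take the p-th root:
||f||_2 = (60.111273)^(1/2) = 7.753146


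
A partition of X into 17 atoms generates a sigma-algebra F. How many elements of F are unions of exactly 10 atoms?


Each element of F is a union of some subset of the 17 atoms.
Elements that are unions of exactly 10 atoms correspond to 10-element subsets of the 17 atoms.
Count = C(17, 10) = 17! / (10! * 7!) = 19448.


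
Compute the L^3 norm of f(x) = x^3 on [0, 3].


Step 1: ||f||_3 = (integral_0^3 |x^3|^3 dx)^(1/3)
     = (integral_0^3 x^9 dx)^(1/3)
Step 2: integral_0^3 x^9 dx = [x^10/(10)] from 0 to 3 = 3^10/10
     = 59049/10 = 5904.9
Step 3: ||f||_3 = (5904.9)^(1/3) = 18.07469


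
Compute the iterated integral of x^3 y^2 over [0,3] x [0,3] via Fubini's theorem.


By Fubini's theorem, the double integral factors as a product of single integrals:
Step 1: integral_0^3 x^3 dx = [x^4/4] from 0 to 3
     = 3^4/4 = 20.25
Step 2: integral_0^3 y^2 dy = [y^3/3] from 0 to 3
     = 3^3/3 = 9
Step 3: Double integral = 20.25 * 9 = 182.25


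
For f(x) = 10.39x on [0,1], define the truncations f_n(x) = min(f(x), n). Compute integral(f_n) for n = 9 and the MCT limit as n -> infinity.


f(x) = 10.39x on [0,1]; f_n(x) = min(10.39x, n). At n = 9:
Step 1: f(x) reaches 9 at x = 9/10.39 = 0.866218
Step 2: integral(f_9) = integral(10.39x, 0, 0.866218) + integral(9, 0.866218, 1)
       = 10.39*0.866218^2/2 + 9*(1 - 0.866218)
       = 3.897979 + 1.204042
       = 5.102021
Step 3: As n -> infinity, f_n increases to f, so by MCT integral(f_n) -> integral(f) = 10.39/2 = 5.195.
Convergence: integral(f_9) = 5.102021 -> 5.195 as n -> infinity


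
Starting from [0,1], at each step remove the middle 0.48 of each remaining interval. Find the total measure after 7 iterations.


Step 1: At each step, fraction remaining = 1 - 0.48 = 0.52
Step 2: After 7 steps, measure = (0.52)^7
Result = 0.010281


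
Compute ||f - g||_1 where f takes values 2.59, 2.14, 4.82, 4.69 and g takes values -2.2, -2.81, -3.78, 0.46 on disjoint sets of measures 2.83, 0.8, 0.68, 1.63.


Step 1: Compute differences f_i - g_i:
  2.59 - -2.2 = 4.79
  2.14 - -2.81 = 4.95
  4.82 - -3.78 = 8.6
  4.69 - 0.46 = 4.23
Step 2: Compute |diff|^1 * measure for each set:
  |4.79|^1 * 2.83 = 4.79 * 2.83 = 13.5557
  |4.95|^1 * 0.8 = 4.95 * 0.8 = 3.96
  |8.6|^1 * 0.68 = 8.6 * 0.68 = 5.848
  |4.23|^1 * 1.63 = 4.23 * 1.63 = 6.8949
Step 3: Sum = 30.2586
Step 4: ||f-g||_1 = (30.2586)^(1/1) = 30.2586


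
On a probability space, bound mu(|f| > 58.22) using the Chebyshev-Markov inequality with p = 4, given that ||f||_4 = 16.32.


Chebyshev/Markov inequality: mu(|f| > eps) <= (||f||_p / eps)^p
Step 1: ||f||_4 / eps = 16.32 / 58.22 = 0.280316
Step 2: Raise to power p = 4:
  (0.280316)^4 = 0.006174
Step 3: Therefore mu(|f| > 58.22) <= 0.006174


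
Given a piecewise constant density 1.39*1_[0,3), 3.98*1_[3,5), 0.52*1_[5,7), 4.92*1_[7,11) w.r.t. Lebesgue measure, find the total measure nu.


Integrate each piece of the Radon-Nikodym derivative:
Step 1: integral_0^3 1.39 dx = 1.39*(3-0) = 1.39*3 = 4.17
Step 2: integral_3^5 3.98 dx = 3.98*(5-3) = 3.98*2 = 7.96
Step 3: integral_5^7 0.52 dx = 0.52*(7-5) = 0.52*2 = 1.04
Step 4: integral_7^11 4.92 dx = 4.92*(11-7) = 4.92*4 = 19.68
Total: 4.17 + 7.96 + 1.04 + 19.68 = 32.85


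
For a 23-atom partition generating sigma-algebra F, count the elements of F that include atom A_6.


Each element of F is a union of some subset S of the 23 atoms.
The element contains A_6 iff A_6 is in S.
So we count subsets S of {A_1,...,A_23} with A_6 in S: choose freely among the other 22 atoms.
Count = 2^(23-1) = 2^22 = 4194304.


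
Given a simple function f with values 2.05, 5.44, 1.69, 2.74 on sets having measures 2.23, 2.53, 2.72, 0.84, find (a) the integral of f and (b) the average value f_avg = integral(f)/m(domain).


Step 1: Integral = sum(value_i * measure_i)
= 2.05*2.23 + 5.44*2.53 + 1.69*2.72 + 2.74*0.84
= 4.5715 + 13.7632 + 4.5968 + 2.3016
= 25.2331
Step 2: Total measure of domain = 2.23 + 2.53 + 2.72 + 0.84 = 8.32
Step 3: Average value = 25.2331 / 8.32 = 3.032825


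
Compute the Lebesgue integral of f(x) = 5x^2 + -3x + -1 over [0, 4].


The Lebesgue integral of a Riemann-integrable function agrees with the Riemann integral.
Antiderivative F(x) = (5/3)x^3 + (-3/2)x^2 + -1x
F(4) = (5/3)*4^3 + (-3/2)*4^2 + -1*4
     = (5/3)*64 + (-3/2)*16 + -1*4
     = 106.666667 + -24 + -4
     = 78.666667
F(0) = 0.0
Integral = F(4) - F(0) = 78.666667 - 0.0 = 78.666667


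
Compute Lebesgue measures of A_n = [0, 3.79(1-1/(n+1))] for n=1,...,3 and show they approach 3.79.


By continuity of measure from below: if A_n increases to A, then m(A_n) -> m(A).
Here A = [0, 3.79], so m(A) = 3.79
Step 1: a_1 = 3.79*(1 - 1/2) = 1.895, m(A_1) = 1.895
Step 2: a_2 = 3.79*(1 - 1/3) = 2.5267, m(A_2) = 2.5267
Step 3: a_3 = 3.79*(1 - 1/4) = 2.8425, m(A_3) = 2.8425
Limit: m(A_n) -> m([0,3.79]) = 3.79


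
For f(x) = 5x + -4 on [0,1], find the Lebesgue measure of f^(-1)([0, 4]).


f^(-1)([0, 4]) = {x : 0 <= 5x + -4 <= 4}
Solving: (0 - -4)/5 <= x <= (4 - -4)/5
= [0.8, 1.6]
Intersecting with [0,1]: [0.8, 1]
Measure = 1 - 0.8 = 0.2
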